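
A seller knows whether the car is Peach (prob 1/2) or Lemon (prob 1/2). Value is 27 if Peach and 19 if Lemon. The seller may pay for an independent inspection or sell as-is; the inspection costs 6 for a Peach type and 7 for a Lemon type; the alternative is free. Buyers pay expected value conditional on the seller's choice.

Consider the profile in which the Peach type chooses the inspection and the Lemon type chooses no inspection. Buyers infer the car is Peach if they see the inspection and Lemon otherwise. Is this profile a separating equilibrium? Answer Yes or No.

No

Under these beliefs, the inspection earns price 27 and no inspection earns price 19.
Peach: the inspection nets 27 − 6 = 21; no inspection nets 19. Peach prefers the inspection.
Lemon: the inspection nets 27 − 7 = 20; no inspection nets 19. Lemon would deviate to the inspection.
Lemon has a profitable deviation, so the profile is not an equilibrium.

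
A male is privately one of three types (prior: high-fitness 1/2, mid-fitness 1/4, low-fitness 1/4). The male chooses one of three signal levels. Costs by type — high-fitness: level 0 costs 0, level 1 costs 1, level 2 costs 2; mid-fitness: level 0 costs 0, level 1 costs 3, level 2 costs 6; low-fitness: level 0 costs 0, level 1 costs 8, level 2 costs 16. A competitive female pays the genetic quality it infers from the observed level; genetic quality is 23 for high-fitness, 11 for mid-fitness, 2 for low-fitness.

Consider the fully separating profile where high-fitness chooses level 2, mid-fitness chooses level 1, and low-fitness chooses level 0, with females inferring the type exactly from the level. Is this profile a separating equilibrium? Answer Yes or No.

Separating mating payoffs: level 2 → 23, level 1 → 11, level 0 → 2.
high-fitness (assigned level 2): level 0: 2 − 0 = 2; level 1: 11 − 1 = 10; level 2: 23 − 2 = 21. high-fitness stays.
mid-fitness (assigned level 1): level 0: 2 − 0 = 2; level 1: 11 − 3 = 8; level 2: 23 − 6 = 17. mid-fitness prefers level 2.
low-fitness (assigned level 0): level 0: 2 − 0 = 2; level 1: 11 − 8 = 3; level 2: 23 − 16 = 7. low-fitness prefers level 2.
At least one type deviates; the separating profile fails.

No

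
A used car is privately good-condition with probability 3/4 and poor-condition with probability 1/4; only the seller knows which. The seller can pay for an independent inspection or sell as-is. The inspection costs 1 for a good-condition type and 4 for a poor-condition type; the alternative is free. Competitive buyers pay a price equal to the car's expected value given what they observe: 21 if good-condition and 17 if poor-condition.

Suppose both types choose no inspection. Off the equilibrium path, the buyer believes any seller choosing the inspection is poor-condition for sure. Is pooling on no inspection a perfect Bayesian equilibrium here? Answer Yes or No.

On path, the buyer holds the prior and pays 3/4·21 + 1/4·17 = 20. Off path (the inspection), believing poor-condition, it pays 17.
good-condition: no inspection nets 20; the inspection nets 17 − 1 = 16. good-condition stays.
poor-condition: no inspection nets 20; the inspection nets 17 − 4 = 13. poor-condition stays.
No type deviates, so pooling is sustained.

Yes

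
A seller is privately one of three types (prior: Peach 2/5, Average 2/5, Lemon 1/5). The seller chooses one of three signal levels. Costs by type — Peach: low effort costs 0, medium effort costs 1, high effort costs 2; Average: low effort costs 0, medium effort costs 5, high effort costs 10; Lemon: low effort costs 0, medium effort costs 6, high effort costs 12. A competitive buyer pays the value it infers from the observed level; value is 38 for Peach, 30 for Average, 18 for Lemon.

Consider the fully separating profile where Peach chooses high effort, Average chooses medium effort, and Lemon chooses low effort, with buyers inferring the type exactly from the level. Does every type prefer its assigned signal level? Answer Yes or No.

No

Separating prices: high effort → 38, medium effort → 30, low effort → 18.
Peach (assigned high effort): low effort: 18 − 0 = 18; medium effort: 30 − 1 = 29; high effort: 38 − 2 = 36. Peach stays.
Average (assigned medium effort): low effort: 18 − 0 = 18; medium effort: 30 − 5 = 25; high effort: 38 − 10 = 28. Average prefers high effort.
Lemon (assigned low effort): low effort: 18 − 0 = 18; medium effort: 30 − 6 = 24; high effort: 38 − 12 = 26. Lemon prefers high effort.
At least one type deviates; the separating profile fails.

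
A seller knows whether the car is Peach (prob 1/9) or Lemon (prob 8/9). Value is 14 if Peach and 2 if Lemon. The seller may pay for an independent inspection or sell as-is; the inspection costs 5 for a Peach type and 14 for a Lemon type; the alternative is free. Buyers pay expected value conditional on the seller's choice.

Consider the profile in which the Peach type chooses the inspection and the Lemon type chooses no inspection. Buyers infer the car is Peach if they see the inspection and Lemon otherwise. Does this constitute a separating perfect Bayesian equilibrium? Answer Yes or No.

Under these beliefs, the inspection earns price 14 and no inspection earns price 2.
Peach: the inspection nets 14 − 5 = 9; no inspection nets 2. Peach prefers the inspection.
Lemon: the inspection nets 14 − 14 = 0; no inspection nets 2. Lemon prefers no inspection.
Neither type deviates, so the separating profile is an equilibrium.

Yes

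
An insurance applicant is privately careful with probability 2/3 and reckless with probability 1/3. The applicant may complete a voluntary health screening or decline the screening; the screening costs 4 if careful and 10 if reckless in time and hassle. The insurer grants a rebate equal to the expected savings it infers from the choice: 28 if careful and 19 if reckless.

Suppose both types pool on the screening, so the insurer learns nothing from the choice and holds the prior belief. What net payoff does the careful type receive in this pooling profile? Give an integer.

Pooled rebate = 2/3·28 + 1/3·19 = 25.
careful pays cost 4 for the screening, so net payoff = 25 − 4 = 21.

21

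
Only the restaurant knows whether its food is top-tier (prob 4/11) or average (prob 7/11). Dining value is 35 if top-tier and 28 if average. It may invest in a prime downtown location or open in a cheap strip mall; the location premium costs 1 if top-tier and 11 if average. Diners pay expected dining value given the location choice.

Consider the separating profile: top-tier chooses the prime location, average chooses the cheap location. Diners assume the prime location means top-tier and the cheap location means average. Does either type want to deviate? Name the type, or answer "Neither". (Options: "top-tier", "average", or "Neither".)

Neither

The prime location pays 35; the cheap location pays 28.
top-tier: assigned the prime location, nets 35 − 1 = 34; deviating to the cheap location nets 28.
average: assigned the cheap location, nets 28; deviating to the prime location nets 35 − 11 = 24.
Both types strictly prefer their assigned action; no profitable deviation.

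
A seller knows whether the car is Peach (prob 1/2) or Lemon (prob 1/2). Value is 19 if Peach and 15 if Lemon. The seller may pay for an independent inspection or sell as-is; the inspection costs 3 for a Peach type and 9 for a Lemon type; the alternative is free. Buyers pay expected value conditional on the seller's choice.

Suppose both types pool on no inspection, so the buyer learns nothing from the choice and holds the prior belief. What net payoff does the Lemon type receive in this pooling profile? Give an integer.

Pooled price = 1/2·19 + 1/2·15 = 17.
Lemon pays no cost for no inspection, so net payoff = 17.

17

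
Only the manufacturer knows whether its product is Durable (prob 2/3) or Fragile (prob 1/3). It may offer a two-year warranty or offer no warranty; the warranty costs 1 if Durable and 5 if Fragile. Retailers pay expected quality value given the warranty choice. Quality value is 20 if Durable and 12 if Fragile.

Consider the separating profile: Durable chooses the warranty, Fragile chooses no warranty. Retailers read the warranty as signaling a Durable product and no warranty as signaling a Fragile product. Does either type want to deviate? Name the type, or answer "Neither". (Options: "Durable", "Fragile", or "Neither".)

Fragile

The warranty pays 20; no warranty pays 12.
Durable: assigned the warranty, nets 20 − 1 = 19; deviating to no warranty nets 12.
Fragile: assigned no warranty, nets 12; deviating to the warranty nets 20 − 5 = 15.
The Fragile type gains 3 by deviating.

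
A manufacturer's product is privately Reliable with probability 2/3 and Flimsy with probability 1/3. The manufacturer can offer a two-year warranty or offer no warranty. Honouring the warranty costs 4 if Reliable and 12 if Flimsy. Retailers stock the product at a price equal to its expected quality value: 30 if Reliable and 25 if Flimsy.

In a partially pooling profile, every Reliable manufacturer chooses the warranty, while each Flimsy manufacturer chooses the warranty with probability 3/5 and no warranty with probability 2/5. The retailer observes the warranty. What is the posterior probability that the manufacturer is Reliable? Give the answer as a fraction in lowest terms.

P(the warranty) = (2/3)·1 + (1/3)·(3/5) = 13/15.
By Bayes' rule, P(Reliable | the warranty) = (2/3) / (13/15) = 10/13.

10/13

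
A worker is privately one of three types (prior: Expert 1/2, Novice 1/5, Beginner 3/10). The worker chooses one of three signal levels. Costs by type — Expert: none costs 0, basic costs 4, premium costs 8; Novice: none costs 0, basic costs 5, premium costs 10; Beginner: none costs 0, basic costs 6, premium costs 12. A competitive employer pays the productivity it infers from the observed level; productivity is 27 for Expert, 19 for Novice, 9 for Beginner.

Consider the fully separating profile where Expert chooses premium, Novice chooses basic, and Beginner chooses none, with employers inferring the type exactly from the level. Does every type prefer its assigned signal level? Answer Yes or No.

No

Separating wages: premium → 27, basic → 19, none → 9.
Expert (assigned premium): none: 9 − 0 = 9; basic: 19 − 4 = 15; premium: 27 − 8 = 19. Expert stays.
Novice (assigned basic): none: 9 − 0 = 9; basic: 19 − 5 = 14; premium: 27 − 10 = 17. Novice prefers premium.
Beginner (assigned none): none: 9 − 0 = 9; basic: 19 − 6 = 13; premium: 27 − 12 = 15. Beginner prefers premium.
At least one type deviates; the separating profile fails.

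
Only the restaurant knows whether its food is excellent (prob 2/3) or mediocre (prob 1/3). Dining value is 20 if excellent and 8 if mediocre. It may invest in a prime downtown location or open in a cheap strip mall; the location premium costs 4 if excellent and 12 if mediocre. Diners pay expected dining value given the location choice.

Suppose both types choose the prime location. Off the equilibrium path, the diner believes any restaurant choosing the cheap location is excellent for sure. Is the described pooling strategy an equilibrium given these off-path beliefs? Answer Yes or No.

No

On path, the diner holds the prior and pays 2/3·20 + 1/3·8 = 16. Off path (the cheap location), believing excellent, it pays 20.
excellent: the prime location nets 16 − 4 = 12; the cheap location nets 20. excellent would deviate.
mediocre: the prime location nets 16 − 12 = 4; the cheap location nets 20. mediocre would deviate.
A type deviates, so pooling fails.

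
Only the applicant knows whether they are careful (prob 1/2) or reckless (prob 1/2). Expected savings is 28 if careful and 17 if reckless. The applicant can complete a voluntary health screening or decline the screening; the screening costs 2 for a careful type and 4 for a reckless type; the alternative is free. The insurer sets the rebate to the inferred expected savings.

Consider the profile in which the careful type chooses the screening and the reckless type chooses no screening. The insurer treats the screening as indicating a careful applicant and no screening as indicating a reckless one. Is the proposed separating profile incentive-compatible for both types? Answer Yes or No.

No

Under these beliefs, the screening earns rebate 28 and no screening earns rebate 17.
careful: the screening nets 28 − 2 = 26; no screening nets 17. careful prefers the screening.
reckless: the screening nets 28 − 4 = 24; no screening nets 17. reckless would deviate to the screening.
reckless has a profitable deviation, so the profile is not an equilibrium.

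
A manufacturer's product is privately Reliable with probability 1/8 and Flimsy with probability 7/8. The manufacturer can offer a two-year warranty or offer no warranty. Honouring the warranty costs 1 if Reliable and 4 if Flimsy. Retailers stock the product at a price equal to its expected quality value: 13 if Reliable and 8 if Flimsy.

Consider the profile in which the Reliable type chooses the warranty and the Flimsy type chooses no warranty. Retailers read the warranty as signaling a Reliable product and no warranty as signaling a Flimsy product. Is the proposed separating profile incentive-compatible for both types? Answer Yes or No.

No

Under these beliefs, the warranty earns price 13 and no warranty earns price 8.
Reliable: the warranty nets 13 − 1 = 12; no warranty nets 8. Reliable prefers the warranty.
Flimsy: the warranty nets 13 − 4 = 9; no warranty nets 8. Flimsy would deviate to the warranty.
Flimsy has a profitable deviation, so the profile is not an equilibrium.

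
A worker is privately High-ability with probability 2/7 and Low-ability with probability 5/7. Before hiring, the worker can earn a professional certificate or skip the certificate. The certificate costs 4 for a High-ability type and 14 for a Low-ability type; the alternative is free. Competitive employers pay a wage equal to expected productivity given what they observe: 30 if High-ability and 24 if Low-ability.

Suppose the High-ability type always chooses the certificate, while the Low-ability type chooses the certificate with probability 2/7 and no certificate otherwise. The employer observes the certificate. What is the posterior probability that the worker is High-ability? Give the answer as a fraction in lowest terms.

P(the certificate) = (2/7)·1 + (5/7)·(2/7) = 24/49.
By Bayes' rule, P(High-ability | the certificate) = (2/7) / (24/49) = 7/12.

7/12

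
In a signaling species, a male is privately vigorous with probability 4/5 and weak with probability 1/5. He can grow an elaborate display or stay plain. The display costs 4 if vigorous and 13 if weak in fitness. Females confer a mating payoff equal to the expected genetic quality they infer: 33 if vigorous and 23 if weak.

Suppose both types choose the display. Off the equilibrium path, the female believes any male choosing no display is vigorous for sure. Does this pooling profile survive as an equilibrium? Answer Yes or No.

No

On path, the female holds the prior and pays 4/5·33 + 1/5·23 = 31. Off path (no display), believing vigorous, it pays 33.
vigorous: the display nets 31 − 4 = 27; no display nets 33. vigorous would deviate.
weak: the display nets 31 − 13 = 18; no display nets 33. weak would deviate.
A type deviates, so pooling fails.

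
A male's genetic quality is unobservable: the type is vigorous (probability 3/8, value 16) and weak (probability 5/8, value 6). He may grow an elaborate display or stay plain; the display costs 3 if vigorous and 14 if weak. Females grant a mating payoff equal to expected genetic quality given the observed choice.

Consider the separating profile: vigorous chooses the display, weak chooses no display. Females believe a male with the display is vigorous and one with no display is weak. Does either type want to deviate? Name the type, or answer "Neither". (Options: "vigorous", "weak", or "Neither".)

The display pays 16; no display pays 6.
vigorous: assigned the display, nets 16 − 3 = 13; deviating to no display nets 6.
weak: assigned no display, nets 6; deviating to the display nets 16 − 14 = 2.
Both types strictly prefer their assigned action; no profitable deviation.

Neither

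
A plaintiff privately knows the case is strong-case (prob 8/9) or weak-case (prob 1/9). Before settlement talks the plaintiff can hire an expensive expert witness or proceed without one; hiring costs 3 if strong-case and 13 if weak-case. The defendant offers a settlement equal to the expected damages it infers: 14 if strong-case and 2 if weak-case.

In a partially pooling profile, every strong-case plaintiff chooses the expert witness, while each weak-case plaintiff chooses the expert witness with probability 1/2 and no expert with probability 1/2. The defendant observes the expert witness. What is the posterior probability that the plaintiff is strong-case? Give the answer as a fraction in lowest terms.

P(the expert witness) = (8/9)·1 + (1/9)·(1/2) = 17/18.
By Bayes' rule, P(strong-case | the expert witness) = (8/9) / (17/18) = 16/17.

16/17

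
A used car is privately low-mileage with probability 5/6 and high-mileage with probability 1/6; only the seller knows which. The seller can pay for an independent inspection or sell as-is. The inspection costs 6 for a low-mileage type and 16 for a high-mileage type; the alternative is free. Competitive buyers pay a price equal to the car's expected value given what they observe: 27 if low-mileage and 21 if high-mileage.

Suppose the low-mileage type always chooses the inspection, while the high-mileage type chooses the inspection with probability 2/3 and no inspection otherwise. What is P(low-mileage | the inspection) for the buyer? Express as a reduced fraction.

15/17

P(the inspection) = (5/6)·1 + (1/6)·(2/3) = 17/18.
By Bayes' rule, P(low-mileage | the inspection) = (5/6) / (17/18) = 15/17.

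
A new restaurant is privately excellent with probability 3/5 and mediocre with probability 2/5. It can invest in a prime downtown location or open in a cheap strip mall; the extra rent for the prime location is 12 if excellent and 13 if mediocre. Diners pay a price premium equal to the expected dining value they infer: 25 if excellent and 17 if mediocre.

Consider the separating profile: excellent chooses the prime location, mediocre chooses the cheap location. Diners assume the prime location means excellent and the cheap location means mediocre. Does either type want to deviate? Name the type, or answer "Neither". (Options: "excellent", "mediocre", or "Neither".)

The prime location pays 25; the cheap location pays 17.
excellent: assigned the prime location, nets 25 − 12 = 13; deviating to the cheap location nets 17.
mediocre: assigned the cheap location, nets 17; deviating to the prime location nets 25 − 13 = 12.
The excellent type gains 4 by deviating.

excellent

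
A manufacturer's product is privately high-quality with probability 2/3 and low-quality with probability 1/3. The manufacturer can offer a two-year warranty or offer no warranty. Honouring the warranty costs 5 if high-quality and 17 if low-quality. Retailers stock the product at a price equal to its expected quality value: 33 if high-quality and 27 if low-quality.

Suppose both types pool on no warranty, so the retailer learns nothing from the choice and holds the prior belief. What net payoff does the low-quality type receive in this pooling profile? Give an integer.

Pooled price = 2/3·33 + 1/3·27 = 31.
low-quality pays no cost for no warranty, so net payoff = 31.

31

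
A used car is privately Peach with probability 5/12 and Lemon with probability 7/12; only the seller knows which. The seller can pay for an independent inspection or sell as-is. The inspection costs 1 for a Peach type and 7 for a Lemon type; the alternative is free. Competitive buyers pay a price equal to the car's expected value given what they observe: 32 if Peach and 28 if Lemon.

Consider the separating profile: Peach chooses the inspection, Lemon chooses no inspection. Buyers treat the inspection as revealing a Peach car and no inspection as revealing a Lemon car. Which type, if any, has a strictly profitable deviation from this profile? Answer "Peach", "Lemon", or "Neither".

Neither

The inspection pays 32; no inspection pays 28.
Peach: assigned the inspection, nets 32 − 1 = 31; deviating to no inspection nets 28.
Lemon: assigned no inspection, nets 28; deviating to the inspection nets 32 − 7 = 25.
Both types strictly prefer their assigned action; no profitable deviation.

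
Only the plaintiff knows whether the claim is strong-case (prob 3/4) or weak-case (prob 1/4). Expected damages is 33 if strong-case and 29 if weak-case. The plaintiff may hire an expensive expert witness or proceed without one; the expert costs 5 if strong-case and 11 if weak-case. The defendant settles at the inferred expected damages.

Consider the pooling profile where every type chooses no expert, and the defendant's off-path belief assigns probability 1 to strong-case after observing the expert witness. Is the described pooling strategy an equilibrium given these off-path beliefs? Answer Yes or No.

Yes

On path, the defendant holds the prior and pays 3/4·33 + 1/4·29 = 32. Off path (the expert witness), believing strong-case, it pays 33.
strong-case: no expert nets 32; the expert witness nets 33 − 5 = 28. strong-case stays.
weak-case: no expert nets 32; the expert witness nets 33 − 11 = 22. weak-case stays.
No type deviates, so pooling is sustained.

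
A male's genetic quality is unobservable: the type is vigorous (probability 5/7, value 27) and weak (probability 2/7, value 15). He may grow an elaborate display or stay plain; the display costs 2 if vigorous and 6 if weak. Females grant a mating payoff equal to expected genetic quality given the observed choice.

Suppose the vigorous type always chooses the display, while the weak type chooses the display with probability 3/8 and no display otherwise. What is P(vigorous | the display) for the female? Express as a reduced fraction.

P(the display) = (5/7)·1 + (2/7)·(3/8) = 23/28.
By Bayes' rule, P(vigorous | the display) = (5/7) / (23/28) = 20/23.

20/23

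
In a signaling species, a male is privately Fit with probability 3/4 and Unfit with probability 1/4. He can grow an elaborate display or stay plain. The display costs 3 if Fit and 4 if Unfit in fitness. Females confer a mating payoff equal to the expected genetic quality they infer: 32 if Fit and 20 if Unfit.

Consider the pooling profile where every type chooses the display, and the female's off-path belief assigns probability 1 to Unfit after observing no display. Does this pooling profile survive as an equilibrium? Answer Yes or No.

On path, the female holds the prior and pays 3/4·32 + 1/4·20 = 29. Off path (no display), believing Unfit, it pays 20.
Fit: the display nets 29 − 3 = 26; no display nets 20. Fit stays.
Unfit: the display nets 29 − 4 = 25; no display nets 20. Unfit stays.
No type deviates, so pooling is sustained.

Yes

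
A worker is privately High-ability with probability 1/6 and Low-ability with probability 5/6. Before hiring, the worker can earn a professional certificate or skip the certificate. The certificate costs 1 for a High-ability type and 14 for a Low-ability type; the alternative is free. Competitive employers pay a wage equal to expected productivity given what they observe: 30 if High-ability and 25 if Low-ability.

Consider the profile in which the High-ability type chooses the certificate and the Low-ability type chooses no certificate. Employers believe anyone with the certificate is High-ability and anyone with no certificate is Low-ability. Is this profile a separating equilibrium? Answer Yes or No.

Under these beliefs, the certificate earns wage 30 and no certificate earns wage 25.
High-ability: the certificate nets 30 − 1 = 29; no certificate nets 25. High-ability prefers the certificate.
Low-ability: the certificate nets 30 − 14 = 16; no certificate nets 25. Low-ability prefers no certificate.
Neither type deviates, so the separating profile is an equilibrium.

Yes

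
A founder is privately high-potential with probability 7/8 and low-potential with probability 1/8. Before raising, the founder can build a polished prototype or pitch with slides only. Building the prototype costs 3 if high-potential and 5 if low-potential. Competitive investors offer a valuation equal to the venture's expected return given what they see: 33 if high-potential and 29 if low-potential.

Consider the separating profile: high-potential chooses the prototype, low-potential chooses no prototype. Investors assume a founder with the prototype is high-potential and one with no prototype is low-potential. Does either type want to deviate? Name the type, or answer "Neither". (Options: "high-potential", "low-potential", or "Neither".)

Neither

The prototype pays 33; no prototype pays 29.
high-potential: assigned the prototype, nets 33 − 3 = 30; deviating to no prototype nets 29.
low-potential: assigned no prototype, nets 29; deviating to the prototype nets 33 − 5 = 28.
Both types strictly prefer their assigned action; no profitable deviation.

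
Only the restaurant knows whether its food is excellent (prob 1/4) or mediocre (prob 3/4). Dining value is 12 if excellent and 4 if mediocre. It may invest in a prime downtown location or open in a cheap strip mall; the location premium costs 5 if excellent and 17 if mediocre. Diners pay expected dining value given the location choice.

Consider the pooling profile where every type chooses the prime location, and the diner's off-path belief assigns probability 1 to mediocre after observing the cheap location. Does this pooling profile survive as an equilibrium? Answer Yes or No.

No

On path, the diner holds the prior and pays 1/4·12 + 3/4·4 = 6. Off path (the cheap location), believing mediocre, it pays 4.
excellent: the prime location nets 6 − 5 = 1; the cheap location nets 4. excellent would deviate.
mediocre: the prime location nets 6 − 17 = -11; the cheap location nets 4. mediocre would deviate.
A type deviates, so pooling fails.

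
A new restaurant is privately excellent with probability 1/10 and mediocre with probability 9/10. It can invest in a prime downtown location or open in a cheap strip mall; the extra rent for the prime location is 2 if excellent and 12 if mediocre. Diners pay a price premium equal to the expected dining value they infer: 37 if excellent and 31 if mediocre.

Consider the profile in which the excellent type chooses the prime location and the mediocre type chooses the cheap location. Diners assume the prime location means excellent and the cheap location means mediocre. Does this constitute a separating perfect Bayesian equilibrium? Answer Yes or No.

Under these beliefs, the prime location earns price premium 37 and the cheap location earns price premium 31.
excellent: the prime location nets 37 − 2 = 35; the cheap location nets 31. excellent prefers the prime location.
mediocre: the prime location nets 37 − 12 = 25; the cheap location nets 31. mediocre prefers the cheap location.
Neither type deviates, so the separating profile is an equilibrium.

Yes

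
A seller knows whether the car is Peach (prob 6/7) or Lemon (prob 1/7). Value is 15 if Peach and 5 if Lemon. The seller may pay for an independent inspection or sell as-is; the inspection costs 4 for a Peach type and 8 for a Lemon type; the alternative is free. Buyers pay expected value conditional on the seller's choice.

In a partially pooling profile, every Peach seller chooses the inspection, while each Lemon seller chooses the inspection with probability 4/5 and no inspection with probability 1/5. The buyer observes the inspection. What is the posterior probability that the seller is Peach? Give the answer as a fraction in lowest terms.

P(the inspection) = (6/7)·1 + (1/7)·(4/5) = 34/35.
By Bayes' rule, P(Peach | the inspection) = (6/7) / (34/35) = 15/17.

15/17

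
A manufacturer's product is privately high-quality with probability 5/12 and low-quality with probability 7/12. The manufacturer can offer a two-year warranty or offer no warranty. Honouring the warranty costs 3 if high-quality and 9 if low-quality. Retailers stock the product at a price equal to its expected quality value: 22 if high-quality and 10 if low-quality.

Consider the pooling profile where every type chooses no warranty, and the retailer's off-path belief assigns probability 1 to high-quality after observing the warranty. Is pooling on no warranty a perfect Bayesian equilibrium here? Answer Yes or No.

On path, the retailer holds the prior and pays 5/12·22 + 7/12·10 = 15. Off path (the warranty), believing high-quality, it pays 22.
high-quality: no warranty nets 15; the warranty nets 22 − 3 = 19. high-quality would deviate.
low-quality: no warranty nets 15; the warranty nets 22 − 9 = 13. low-quality stays.
A type deviates, so pooling fails.

No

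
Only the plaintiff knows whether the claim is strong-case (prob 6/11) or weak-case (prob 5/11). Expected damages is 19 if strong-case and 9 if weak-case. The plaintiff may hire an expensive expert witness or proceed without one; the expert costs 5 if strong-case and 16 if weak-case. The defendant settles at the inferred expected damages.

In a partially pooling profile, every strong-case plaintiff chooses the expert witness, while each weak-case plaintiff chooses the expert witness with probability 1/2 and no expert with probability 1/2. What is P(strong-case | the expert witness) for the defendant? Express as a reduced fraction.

12/17

P(the expert witness) = (6/11)·1 + (5/11)·(1/2) = 17/22.
By Bayes' rule, P(strong-case | the expert witness) = (6/11) / (17/22) = 12/17.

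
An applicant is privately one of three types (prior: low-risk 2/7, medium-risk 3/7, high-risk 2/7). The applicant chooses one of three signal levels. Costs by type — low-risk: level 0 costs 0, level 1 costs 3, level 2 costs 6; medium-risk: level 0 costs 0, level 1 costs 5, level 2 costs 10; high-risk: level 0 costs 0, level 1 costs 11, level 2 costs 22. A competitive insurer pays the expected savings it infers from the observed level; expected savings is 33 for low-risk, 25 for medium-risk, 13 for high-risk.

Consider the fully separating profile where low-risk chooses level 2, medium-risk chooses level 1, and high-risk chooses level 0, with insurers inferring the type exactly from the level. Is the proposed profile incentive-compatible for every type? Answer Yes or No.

No

Separating rebates: level 2 → 33, level 1 → 25, level 0 → 13.
low-risk (assigned level 2): level 0: 13 − 0 = 13; level 1: 25 − 3 = 22; level 2: 33 − 6 = 27. low-risk stays.
medium-risk (assigned level 1): level 0: 13 − 0 = 13; level 1: 25 − 5 = 20; level 2: 33 − 10 = 23. medium-risk prefers level 2.
high-risk (assigned level 0): level 0: 13 − 0 = 13; level 1: 25 − 11 = 14; level 2: 33 − 22 = 11. high-risk prefers level 1.
At least one type deviates; the separating profile fails.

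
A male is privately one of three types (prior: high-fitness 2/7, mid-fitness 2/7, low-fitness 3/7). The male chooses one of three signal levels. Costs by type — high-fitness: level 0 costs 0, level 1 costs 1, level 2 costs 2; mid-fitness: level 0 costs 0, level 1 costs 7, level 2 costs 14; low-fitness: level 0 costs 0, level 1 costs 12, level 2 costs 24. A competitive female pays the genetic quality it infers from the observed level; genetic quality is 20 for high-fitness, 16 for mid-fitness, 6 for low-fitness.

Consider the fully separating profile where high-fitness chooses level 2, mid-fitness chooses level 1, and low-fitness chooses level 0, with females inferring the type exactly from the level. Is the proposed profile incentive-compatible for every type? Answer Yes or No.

Yes

Separating mating payoffs: level 2 → 20, level 1 → 16, level 0 → 6.
high-fitness (assigned level 2): level 0: 6 − 0 = 6; level 1: 16 − 1 = 15; level 2: 20 − 2 = 18. high-fitness stays.
mid-fitness (assigned level 1): level 0: 6 − 0 = 6; level 1: 16 − 7 = 9; level 2: 20 − 14 = 6. mid-fitness stays.
low-fitness (assigned level 0): level 0: 6 − 0 = 6; level 1: 16 − 12 = 4; level 2: 20 − 24 = -4. low-fitness stays.
Every type prefers its assigned level; separation holds.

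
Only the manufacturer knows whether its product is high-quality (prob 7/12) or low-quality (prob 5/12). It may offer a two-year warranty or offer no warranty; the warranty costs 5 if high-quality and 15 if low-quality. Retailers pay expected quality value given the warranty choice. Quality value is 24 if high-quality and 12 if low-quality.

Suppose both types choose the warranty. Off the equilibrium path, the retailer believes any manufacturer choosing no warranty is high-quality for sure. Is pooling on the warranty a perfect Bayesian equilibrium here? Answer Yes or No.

No

On path, the retailer holds the prior and pays 7/12·24 + 5/12·12 = 19. Off path (no warranty), believing high-quality, it pays 24.
high-quality: the warranty nets 19 − 5 = 14; no warranty nets 24. high-quality would deviate.
low-quality: the warranty nets 19 − 15 = 4; no warranty nets 24. low-quality would deviate.
A type deviates, so pooling fails.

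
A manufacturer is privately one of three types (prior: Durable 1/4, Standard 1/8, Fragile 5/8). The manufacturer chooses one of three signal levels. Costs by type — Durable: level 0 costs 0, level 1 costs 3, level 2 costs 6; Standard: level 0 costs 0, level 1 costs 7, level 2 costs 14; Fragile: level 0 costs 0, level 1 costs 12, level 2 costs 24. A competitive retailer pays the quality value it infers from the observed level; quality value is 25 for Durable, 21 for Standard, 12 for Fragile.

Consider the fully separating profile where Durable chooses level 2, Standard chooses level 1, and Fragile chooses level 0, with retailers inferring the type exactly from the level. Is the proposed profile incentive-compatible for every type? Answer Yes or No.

Yes

Separating prices: level 2 → 25, level 1 → 21, level 0 → 12.
Durable (assigned level 2): level 0: 12 − 0 = 12; level 1: 21 − 3 = 18; level 2: 25 − 6 = 19. Durable stays.
Standard (assigned level 1): level 0: 12 − 0 = 12; level 1: 21 − 7 = 14; level 2: 25 − 14 = 11. Standard stays.
Fragile (assigned level 0): level 0: 12 − 0 = 12; level 1: 21 − 12 = 9; level 2: 25 − 24 = 1. Fragile stays.
Every type prefers its assigned level; separation holds.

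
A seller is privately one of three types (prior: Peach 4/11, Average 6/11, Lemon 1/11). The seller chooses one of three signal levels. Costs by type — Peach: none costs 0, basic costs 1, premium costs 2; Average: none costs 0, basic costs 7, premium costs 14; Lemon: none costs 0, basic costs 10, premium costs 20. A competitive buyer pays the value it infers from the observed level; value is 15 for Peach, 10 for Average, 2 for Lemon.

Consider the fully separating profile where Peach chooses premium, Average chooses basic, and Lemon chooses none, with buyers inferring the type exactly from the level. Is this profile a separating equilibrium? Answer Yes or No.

Separating prices: premium → 15, basic → 10, none → 2.
Peach (assigned premium): none: 2 − 0 = 2; basic: 10 − 1 = 9; premium: 15 − 2 = 13. Peach stays.
Average (assigned basic): none: 2 − 0 = 2; basic: 10 − 7 = 3; premium: 15 − 14 = 1. Average stays.
Lemon (assigned none): none: 2 − 0 = 2; basic: 10 − 10 = 0; premium: 15 − 20 = -5. Lemon stays.
Every type prefers its assigned level; separation holds.

Yes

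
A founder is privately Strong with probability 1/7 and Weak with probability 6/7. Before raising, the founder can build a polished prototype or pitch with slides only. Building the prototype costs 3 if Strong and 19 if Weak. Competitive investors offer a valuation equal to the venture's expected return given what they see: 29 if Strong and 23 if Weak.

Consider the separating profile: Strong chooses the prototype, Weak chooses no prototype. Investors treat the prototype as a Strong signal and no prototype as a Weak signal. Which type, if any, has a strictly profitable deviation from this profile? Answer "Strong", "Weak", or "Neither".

The prototype pays 29; no prototype pays 23.
Strong: assigned the prototype, nets 29 − 3 = 26; deviating to no prototype nets 23.
Weak: assigned no prototype, nets 23; deviating to the prototype nets 29 − 19 = 10.
Both types strictly prefer their assigned action; no profitable deviation.

Neither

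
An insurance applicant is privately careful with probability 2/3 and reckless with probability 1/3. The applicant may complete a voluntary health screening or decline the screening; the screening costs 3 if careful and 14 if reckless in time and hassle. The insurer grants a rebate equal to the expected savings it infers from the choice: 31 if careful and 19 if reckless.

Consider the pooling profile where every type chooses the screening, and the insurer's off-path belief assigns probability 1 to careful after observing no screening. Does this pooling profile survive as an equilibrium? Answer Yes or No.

On path, the insurer holds the prior and pays 2/3·31 + 1/3·19 = 27. Off path (no screening), believing careful, it pays 31.
careful: the screening nets 27 − 3 = 24; no screening nets 31. careful would deviate.
reckless: the screening nets 27 − 14 = 13; no screening nets 31. reckless would deviate.
A type deviates, so pooling fails.

No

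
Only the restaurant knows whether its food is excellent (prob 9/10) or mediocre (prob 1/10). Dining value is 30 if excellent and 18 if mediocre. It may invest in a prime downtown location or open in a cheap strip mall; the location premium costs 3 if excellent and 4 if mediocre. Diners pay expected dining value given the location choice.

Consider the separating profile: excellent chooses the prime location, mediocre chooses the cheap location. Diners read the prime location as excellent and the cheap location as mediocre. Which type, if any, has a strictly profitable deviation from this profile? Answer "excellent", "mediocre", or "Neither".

mediocre

The prime location pays 30; the cheap location pays 18.
excellent: assigned the prime location, nets 30 − 3 = 27; deviating to the cheap location nets 18.
mediocre: assigned the cheap location, nets 18; deviating to the prime location nets 30 − 4 = 26.
The mediocre type gains 8 by deviating.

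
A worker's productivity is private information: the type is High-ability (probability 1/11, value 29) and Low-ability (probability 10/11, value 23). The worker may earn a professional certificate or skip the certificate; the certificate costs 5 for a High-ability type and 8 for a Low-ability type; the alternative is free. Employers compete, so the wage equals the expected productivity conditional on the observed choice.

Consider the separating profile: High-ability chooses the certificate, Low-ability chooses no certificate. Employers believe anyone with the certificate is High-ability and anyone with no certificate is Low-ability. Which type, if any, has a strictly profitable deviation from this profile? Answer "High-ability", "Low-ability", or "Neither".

The certificate pays 29; no certificate pays 23.
High-ability: assigned the certificate, nets 29 − 5 = 24; deviating to no certificate nets 23.
Low-ability: assigned no certificate, nets 23; deviating to the certificate nets 29 − 8 = 21.
Both types strictly prefer their assigned action; no profitable deviation.

Neither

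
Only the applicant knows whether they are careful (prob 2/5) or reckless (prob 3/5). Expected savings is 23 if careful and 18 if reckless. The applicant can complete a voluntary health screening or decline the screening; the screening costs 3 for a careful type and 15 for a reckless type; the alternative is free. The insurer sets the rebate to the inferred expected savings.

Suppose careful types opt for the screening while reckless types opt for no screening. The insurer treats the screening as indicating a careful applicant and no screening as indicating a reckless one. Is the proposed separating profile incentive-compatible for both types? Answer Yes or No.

Under these beliefs, the screening earns rebate 23 and no screening earns rebate 18.
careful: the screening nets 23 − 3 = 20; no screening nets 18. careful prefers the screening.
reckless: the screening nets 23 − 15 = 8; no screening nets 18. reckless prefers no screening.
Neither type deviates, so the separating profile is an equilibrium.

Yes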